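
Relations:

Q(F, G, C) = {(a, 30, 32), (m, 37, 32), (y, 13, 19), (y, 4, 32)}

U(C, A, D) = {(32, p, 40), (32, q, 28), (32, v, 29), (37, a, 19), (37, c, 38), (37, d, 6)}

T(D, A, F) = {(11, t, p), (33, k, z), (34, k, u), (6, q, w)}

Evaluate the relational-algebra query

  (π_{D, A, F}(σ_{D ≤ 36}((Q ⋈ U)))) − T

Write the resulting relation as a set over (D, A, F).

Q ⋈ U (natural join on C): {(a, 30, 32, p, 40), (a, 30, 32, q, 28), (a, 30, 32, v, 29), (m, 37, 32, p, 40), (m, 37, 32, q, 28), (m, 37, 32, v, 29), (y, 4, 32, p, 40), (y, 4, 32, q, 28), (y, 4, 32, v, 29)}
Apply σ_{D ≤ 36}; surviving tuples: {(a, 30, 32, q, 28), (a, 30, 32, v, 29), (m, 37, 32, q, 28), (m, 37, 32, v, 29), (y, 4, 32, q, 28), (y, 4, 32, v, 29)}
Keep only column(s) D, A, F: {(28, q, a), (28, q, m), (28, q, y), (29, v, a), (29, v, m), (29, v, y)}
Taking the difference: {(28, q, a), (28, q, m), (28, q, y), (29, v, a), (29, v, m), (29, v, y)}

{(28, q, a), (28, q, m), (28, q, y), (29, v, a), (29, v, m), (29, v, y)}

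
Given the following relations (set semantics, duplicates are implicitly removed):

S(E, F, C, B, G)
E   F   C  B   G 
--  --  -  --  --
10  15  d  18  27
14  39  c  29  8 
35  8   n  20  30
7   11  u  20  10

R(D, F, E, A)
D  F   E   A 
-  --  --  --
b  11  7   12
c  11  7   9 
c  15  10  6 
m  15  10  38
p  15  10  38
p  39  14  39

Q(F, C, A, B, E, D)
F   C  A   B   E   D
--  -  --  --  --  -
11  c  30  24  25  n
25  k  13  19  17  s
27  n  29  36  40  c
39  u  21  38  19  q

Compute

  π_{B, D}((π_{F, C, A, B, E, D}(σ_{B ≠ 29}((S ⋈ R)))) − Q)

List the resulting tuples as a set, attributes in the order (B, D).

{(18, c), (18, m), (18, p), (20, b), (20, c)}

S ⋈ R (natural join on E, F): {(10, 15, d, 18, 27, c, 6), (10, 15, d, 18, 27, m, 38), (10, 15, d, 18, 27, p, 38), (14, 39, c, 29, 8, p, 39), (7, 11, u, 20, 10, b, 12), (7, 11, u, 20, 10, c, 9)}
Filtering on B ≠ 29 leaves {(10, 15, d, 18, 27, c, 6), (10, 15, d, 18, 27, m, 38), (10, 15, d, 18, 27, p, 38), (7, 11, u, 20, 10, b, 12), (7, 11, u, 20, 10, c, 9)}.
π_{F, C, A, B, E, D} gives {(11, u, 12, 20, 7, b), (11, u, 9, 20, 7, c), (15, d, 38, 18, 10, m), (15, d, 38, 18, 10, p), (15, d, 6, 18, 10, c)}.
Difference: {(11, u, 12, 20, 7, b), (11, u, 9, 20, 7, c), (15, d, 38, 18, 10, m), (15, d, 38, 18, 10, p), (15, d, 6, 18, 10, c)} with {(11, c, 30, 24, 25, n), (25, k, 13, 19, 17, s), (27, n, 29, 36, 40, c), (39, u, 21, 38, 19, q)} → {(11, u, 12, 20, 7, b), (11, u, 9, 20, 7, c), (15, d, 38, 18, 10, m), (15, d, 38, 18, 10, p), (15, d, 6, 18, 10, c)}
π_{B, D} gives {(18, c), (18, m), (18, p), (20, b), (20, c)}.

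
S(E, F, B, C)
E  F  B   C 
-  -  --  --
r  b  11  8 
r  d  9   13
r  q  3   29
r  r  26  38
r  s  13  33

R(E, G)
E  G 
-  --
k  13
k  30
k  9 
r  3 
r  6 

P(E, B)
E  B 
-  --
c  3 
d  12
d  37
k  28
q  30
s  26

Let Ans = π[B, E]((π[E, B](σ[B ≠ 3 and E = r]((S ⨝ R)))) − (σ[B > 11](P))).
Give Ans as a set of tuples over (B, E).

{(11, r), (13, r), (26, r), (9, r)}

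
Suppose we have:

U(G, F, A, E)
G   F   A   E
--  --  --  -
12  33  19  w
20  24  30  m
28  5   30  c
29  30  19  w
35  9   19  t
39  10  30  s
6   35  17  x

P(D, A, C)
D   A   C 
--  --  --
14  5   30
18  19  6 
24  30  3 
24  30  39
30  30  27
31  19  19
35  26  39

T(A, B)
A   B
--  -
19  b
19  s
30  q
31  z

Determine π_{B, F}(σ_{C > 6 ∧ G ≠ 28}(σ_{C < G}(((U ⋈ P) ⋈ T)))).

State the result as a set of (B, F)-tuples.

{(b, 30), (b, 9), (q, 10), (s, 30), (s, 9)}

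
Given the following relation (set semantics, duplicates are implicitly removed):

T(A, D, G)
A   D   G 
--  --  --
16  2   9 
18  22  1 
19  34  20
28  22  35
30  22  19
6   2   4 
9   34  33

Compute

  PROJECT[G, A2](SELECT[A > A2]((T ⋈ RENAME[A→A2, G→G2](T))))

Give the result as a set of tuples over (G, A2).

ρ[A→A2, G→G2]: schema becomes (A2, D, G2); tuples unchanged.
Joining T and RENAME[A→A2, G→G2](T) on D yields {(16, 2, 9, 16, 9), (16, 2, 9, 6, 4), (18, 22, 1, 18, 1), (18, 22, 1, 28, 35), (18, 22, 1, 30, 19), (19, 34, 20, 19, 20), (19, 34, 20, 9, 33), (28, 22, 35, 18, 1), (28, 22, 35, 28, 35), (28, 22, 35, 30, 19), (30, 22, 19, 18, 1), (30, 22, 19, 28, 35), (30, 22, 19, 30, 19), (6, 2, 4, 16, 9), (6, 2, 4, 6, 4), (9, 34, 33, 19, 20), (9, 34, 33, 9, 33)}.
σ[A > A2]: keep tuples satisfying A > A2 → {(16, 2, 9, 6, 4), (19, 34, 20, 9, 33), (28, 22, 35, 18, 1), (30, 22, 19, 18, 1), (30, 22, 19, 28, 35)}
Projecting to G, A2: {(19, 18), (19, 28), (20, 9), (35, 18), (9, 6)}

{(19, 18), (19, 28), (20, 9), (35, 18), (9, 6)}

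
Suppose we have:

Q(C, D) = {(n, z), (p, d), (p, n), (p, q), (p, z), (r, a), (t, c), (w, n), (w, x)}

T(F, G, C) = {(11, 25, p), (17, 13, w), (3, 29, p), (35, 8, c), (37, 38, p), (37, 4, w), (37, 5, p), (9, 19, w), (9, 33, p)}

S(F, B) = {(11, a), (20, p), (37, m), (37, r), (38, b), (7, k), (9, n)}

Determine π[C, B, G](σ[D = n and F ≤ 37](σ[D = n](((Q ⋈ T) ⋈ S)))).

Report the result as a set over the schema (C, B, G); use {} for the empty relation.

{(p, a, 25), (p, m, 38), (p, m, 5), (p, n, 33), (p, r, 38), (p, r, 5), (w, m, 4), (w, n, 19), (w, r, 4)}

Natural join on C: {(p, d, 11, 25), (p, d, 3, 29), (p, d, 37, 38), (p, d, 37, 5), (p, d, 9, 33), (p, n, 11, 25), (p, n, 3, 29), (p, n, 37, 38), (p, n, 37, 5), (p, n, 9, 33), (p, q, 11, 25), (p, q, 3, 29), (p, q, 37, 38), (p, q, 37, 5), (p, q, 9, 33), (p, z, 11, 25), (p, z, 3, 29), (p, z, 37, 38), (p, z, 37, 5), (p, z, 9, 33), (w, n, 17, 13), (w, n, 37, 4), (w, n, 9, 19), (w, x, 17, 13), (w, x, 37, 4), (w, x, 9, 19)}
Natural join on F: {(p, d, 11, 25, a), (p, d, 37, 38, m), (p, d, 37, 38, r), (p, d, 37, 5, m), (p, d, 37, 5, r), (p, d, 9, 33, n), (p, n, 11, 25, a), (p, n, 37, 38, m), (p, n, 37, 38, r), (p, n, 37, 5, m), (p, n, 37, 5, r), (p, n, 9, 33, n), (p, q, 11, 25, a), (p, q, 37, 38, m), (p, q, 37, 38, r), (p, q, 37, 5, m), (p, q, 37, 5, r), (p, q, 9, 33, n), (p, z, 11, 25, a), (p, z, 37, 38, m), (p, z, 37, 38, r), (p, z, 37, 5, m), (p, z, 37, 5, r), (p, z, 9, 33, n), (w, n, 37, 4, m), (w, n, 37, 4, r), (w, n, 9, 19, n), (w, x, 37, 4, m), (w, x, 37, 4, r), (w, x, 9, 19, n)}
Apply σ_{D = n}; surviving tuples: {(p, n, 11, 25, a), (p, n, 37, 38, m), (p, n, 37, 38, r), (p, n, 37, 5, m), (p, n, 37, 5, r), (p, n, 9, 33, n), (w, n, 37, 4, m), (w, n, 37, 4, r), (w, n, 9, 19, n)}
Apply σ_{D = n and F ≤ 37}; surviving tuples: {(p, n, 11, 25, a), (p, n, 37, 38, m), (p, n, 37, 38, r), (p, n, 37, 5, m), (p, n, 37, 5, r), (p, n, 9, 33, n), (w, n, 37, 4, m), (w, n, 37, 4, r), (w, n, 9, 19, n)}
π[C, B, G]: project onto (C, B, G) → {(p, a, 25), (p, m, 38), (p, m, 5), (p, n, 33), (p, r, 38), (p, r, 5), (w, m, 4), (w, n, 19), (w, r, 4)}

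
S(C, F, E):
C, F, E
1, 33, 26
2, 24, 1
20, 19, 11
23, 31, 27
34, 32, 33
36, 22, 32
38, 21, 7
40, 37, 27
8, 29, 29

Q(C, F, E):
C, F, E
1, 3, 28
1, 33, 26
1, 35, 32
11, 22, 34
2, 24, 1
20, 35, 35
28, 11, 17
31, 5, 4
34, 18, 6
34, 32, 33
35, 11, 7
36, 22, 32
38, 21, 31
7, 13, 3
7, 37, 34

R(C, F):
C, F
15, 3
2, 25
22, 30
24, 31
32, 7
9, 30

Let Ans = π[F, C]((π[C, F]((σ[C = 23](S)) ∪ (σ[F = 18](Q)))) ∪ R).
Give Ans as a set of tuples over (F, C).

Filtering on C = 23 leaves {(23, 31, 27)}.
Filtering on F = 18 leaves {(34, 18, 6)}.
Taking the union: {(23, 31, 27), (34, 18, 6)}
Keep only column(s) C, F: {(23, 31), (34, 18)}
Taking the union: {(15, 3), (2, 25), (22, 30), (23, 31), (24, 31), (32, 7), (34, 18), (9, 30)}
Keep only column(s) F, C: {(18, 34), (25, 2), (3, 15), (30, 22), (30, 9), (31, 23), (31, 24), (7, 32)}

{(18, 34), (25, 2), (3, 15), (30, 22), (30, 9), (31, 23), (31, 24), (7, 32)}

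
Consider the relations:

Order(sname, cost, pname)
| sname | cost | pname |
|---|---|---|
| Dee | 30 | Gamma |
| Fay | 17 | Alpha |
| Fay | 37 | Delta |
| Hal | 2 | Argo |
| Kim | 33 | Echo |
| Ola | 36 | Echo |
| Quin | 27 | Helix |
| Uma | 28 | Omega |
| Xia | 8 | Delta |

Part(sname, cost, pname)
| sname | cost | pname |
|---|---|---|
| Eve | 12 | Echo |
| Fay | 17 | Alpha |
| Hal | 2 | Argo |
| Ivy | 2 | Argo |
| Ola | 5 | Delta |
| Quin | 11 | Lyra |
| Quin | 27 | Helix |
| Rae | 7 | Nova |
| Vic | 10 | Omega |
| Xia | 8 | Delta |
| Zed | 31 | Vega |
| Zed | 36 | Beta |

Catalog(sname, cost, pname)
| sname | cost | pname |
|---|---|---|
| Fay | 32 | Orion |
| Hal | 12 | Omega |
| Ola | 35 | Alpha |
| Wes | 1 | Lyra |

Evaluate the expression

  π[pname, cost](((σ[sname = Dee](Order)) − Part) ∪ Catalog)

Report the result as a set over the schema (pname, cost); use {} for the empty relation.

Apply σ_{sname = Dee}; surviving tuples: {(Dee, 30, Gamma)}
Difference: {(Dee, 30, Gamma)} with {(Eve, 12, Echo), (Fay, 17, Alpha), (Hal, 2, Argo), (Ivy, 2, Argo), (Ola, 5, Delta), (Quin, 11, Lyra), (Quin, 27, Helix), (Rae, 7, Nova), (Vic, 10, Omega), (Xia, 8, Delta), (Zed, 31, Vega), (Zed, 36, Beta)} → {(Dee, 30, Gamma)}
Union: {(Dee, 30, Gamma)} with {(Fay, 32, Orion), (Hal, 12, Omega), (Ola, 35, Alpha), (Wes, 1, Lyra)} → {(Dee, 30, Gamma), (Fay, 32, Orion), (Hal, 12, Omega), (Ola, 35, Alpha), (Wes, 1, Lyra)}
Projecting to pname, cost: {(Alpha, 35), (Gamma, 30), (Lyra, 1), (Omega, 12), (Orion, 32)}

{(Alpha, 35), (Gamma, 30), (Lyra, 1), (Omega, 12), (Orion, 32)}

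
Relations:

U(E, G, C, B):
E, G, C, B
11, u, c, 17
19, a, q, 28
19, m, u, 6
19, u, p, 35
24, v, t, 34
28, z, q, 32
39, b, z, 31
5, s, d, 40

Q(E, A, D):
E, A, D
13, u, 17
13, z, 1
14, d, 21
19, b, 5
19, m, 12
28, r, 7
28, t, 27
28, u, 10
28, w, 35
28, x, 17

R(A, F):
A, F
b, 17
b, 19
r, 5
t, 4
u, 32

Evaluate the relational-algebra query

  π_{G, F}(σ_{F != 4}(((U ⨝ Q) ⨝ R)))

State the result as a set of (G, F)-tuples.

Natural join on E: {(19, a, q, 28, b, 5), (19, a, q, 28, m, 12), (19, m, u, 6, b, 5), (19, m, u, 6, m, 12), (19, u, p, 35, b, 5), (19, u, p, 35, m, 12), (28, z, q, 32, r, 7), (28, z, q, 32, t, 27), (28, z, q, 32, u, 10), (28, z, q, 32, w, 35), (28, z, q, 32, x, 17)}
Natural join on A: {(19, a, q, 28, b, 5, 17), (19, a, q, 28, b, 5, 19), (19, m, u, 6, b, 5, 17), (19, m, u, 6, b, 5, 19), (19, u, p, 35, b, 5, 17), (19, u, p, 35, b, 5, 19), (28, z, q, 32, r, 7, 5), (28, z, q, 32, t, 27, 4), (28, z, q, 32, u, 10, 32)}
Filtering on F != 4 leaves {(19, a, q, 28, b, 5, 17), (19, a, q, 28, b, 5, 19), (19, m, u, 6, b, 5, 17), (19, m, u, 6, b, 5, 19), (19, u, p, 35, b, 5, 17), (19, u, p, 35, b, 5, 19), (28, z, q, 32, r, 7, 5), (28, z, q, 32, u, 10, 32)}.
π_{G, F} gives {(a, 17), (a, 19), (m, 17), (m, 19), (u, 17), (u, 19), (z, 32), (z, 5)}.

{(a, 17), (a, 19), (m, 17), (m, 19), (u, 17), (u, 19), (z, 32), (z, 5)}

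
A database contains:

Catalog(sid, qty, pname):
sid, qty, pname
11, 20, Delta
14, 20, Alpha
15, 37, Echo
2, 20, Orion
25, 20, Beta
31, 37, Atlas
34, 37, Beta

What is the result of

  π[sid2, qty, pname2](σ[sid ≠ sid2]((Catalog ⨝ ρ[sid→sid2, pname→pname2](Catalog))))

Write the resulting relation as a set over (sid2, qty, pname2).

ρ[sid→sid2, pname→pname2]: schema becomes (sid2, qty, pname2); tuples unchanged.
Natural join on qty: {(11, 20, Delta, 11, Delta), (11, 20, Delta, 14, Alpha), (11, 20, Delta, 2, Orion), (11, 20, Delta, 25, Beta), (14, 20, Alpha, 11, Delta), (14, 20, Alpha, 14, Alpha), (14, 20, Alpha, 2, Orion), (14, 20, Alpha, 25, Beta), (15, 37, Echo, 15, Echo), (15, 37, Echo, 31, Atlas), (15, 37, Echo, 34, Beta), (2, 20, Orion, 11, Delta), (2, 20, Orion, 14, Alpha), (2, 20, Orion, 2, Orion), (2, 20, Orion, 25, Beta), (25, 20, Beta, 11, Delta), (25, 20, Beta, 14, Alpha), (25, 20, Beta, 2, Orion), (25, 20, Beta, 25, Beta), (31, 37, Atlas, 15, Echo), (31, 37, Atlas, 31, Atlas), (31, 37, Atlas, 34, Beta), (34, 37, Beta, 15, Echo), (34, 37, Beta, 31, Atlas), (34, 37, Beta, 34, Beta)}
Selection sid ≠ sid2: {(11, 20, Delta, 14, Alpha), (11, 20, Delta, 2, Orion), (11, 20, Delta, 25, Beta), (14, 20, Alpha, 11, Delta), (14, 20, Alpha, 2, Orion), (14, 20, Alpha, 25, Beta), (15, 37, Echo, 31, Atlas), (15, 37, Echo, 34, Beta), (2, 20, Orion, 11, Delta), (2, 20, Orion, 14, Alpha), (2, 20, Orion, 25, Beta), (25, 20, Beta, 11, Delta), (25, 20, Beta, 14, Alpha), (25, 20, Beta, 2, Orion), (31, 37, Atlas, 15, Echo), (31, 37, Atlas, 34, Beta), (34, 37, Beta, 15, Echo), (34, 37, Beta, 31, Atlas)}
π[sid2, qty, pname2]: project onto (sid2, qty, pname2) (11 duplicate(s) eliminated) → {(11, 20, Delta), (14, 20, Alpha), (15, 37, Echo), (2, 20, Orion), (25, 20, Beta), (31, 37, Atlas), (34, 37, Beta)}

{(11, 20, Delta), (14, 20, Alpha), (15, 37, Echo), (2, 20, Orion), (25, 20, Beta), (31, 37, Atlas), (34, 37, Beta)}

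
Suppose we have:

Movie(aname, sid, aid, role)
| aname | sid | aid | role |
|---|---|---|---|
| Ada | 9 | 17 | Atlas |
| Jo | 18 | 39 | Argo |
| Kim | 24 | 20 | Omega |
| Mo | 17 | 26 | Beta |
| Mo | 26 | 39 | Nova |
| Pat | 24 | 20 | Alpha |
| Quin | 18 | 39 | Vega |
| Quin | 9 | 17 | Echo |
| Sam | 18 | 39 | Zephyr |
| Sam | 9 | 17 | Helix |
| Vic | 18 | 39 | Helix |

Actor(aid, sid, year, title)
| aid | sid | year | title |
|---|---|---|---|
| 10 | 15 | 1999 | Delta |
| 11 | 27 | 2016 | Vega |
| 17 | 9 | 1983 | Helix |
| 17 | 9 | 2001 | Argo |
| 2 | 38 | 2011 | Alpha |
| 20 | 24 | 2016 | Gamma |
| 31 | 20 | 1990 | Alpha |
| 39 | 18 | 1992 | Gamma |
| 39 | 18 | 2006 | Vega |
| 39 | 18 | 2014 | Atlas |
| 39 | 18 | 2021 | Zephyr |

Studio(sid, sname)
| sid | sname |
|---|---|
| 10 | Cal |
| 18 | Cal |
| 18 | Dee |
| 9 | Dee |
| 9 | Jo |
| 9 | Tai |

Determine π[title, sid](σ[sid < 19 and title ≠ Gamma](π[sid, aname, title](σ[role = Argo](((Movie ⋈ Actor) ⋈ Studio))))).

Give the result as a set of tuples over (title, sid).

{(Atlas, 18), (Vega, 18), (Zephyr, 18)}

Natural join on sid, aid: {(Ada, 9, 17, Atlas, 1983, Helix), (Ada, 9, 17, Atlas, 2001, Argo), (Jo, 18, 39, Argo, 1992, Gamma), (Jo, 18, 39, Argo, 2006, Vega), (Jo, 18, 39, Argo, 2014, Atlas), (Jo, 18, 39, Argo, 2021, Zephyr), (Kim, 24, 20, Omega, 2016, Gamma), (Pat, 24, 20, Alpha, 2016, Gamma), (Quin, 18, 39, Vega, 1992, Gamma), (Quin, 18, 39, Vega, 2006, Vega), (Quin, 18, 39, Vega, 2014, Atlas), (Quin, 18, 39, Vega, 2021, Zephyr), (Quin, 9, 17, Echo, 1983, Helix), (Quin, 9, 17, Echo, 2001, Argo), (Sam, 18, 39, Zephyr, 1992, Gamma), (Sam, 18, 39, Zephyr, 2006, Vega), (Sam, 18, 39, Zephyr, 2014, Atlas), (Sam, 18, 39, Zephyr, 2021, Zephyr), (Sam, 9, 17, Helix, 1983, Helix), (Sam, 9, 17, Helix, 2001, Argo), (Vic, 18, 39, Helix, 1992, Gamma), (Vic, 18, 39, Helix, 2006, Vega), (Vic, 18, 39, Helix, 2014, Atlas), (Vic, 18, 39, Helix, 2021, Zephyr)}
Natural join on sid: {(Ada, 9, 17, Atlas, 1983, Helix, Dee), (Ada, 9, 17, Atlas, 1983, Helix, Jo), (Ada, 9, 17, Atlas, 1983, Helix, Tai), (Ada, 9, 17, Atlas, 2001, Argo, Dee), (Ada, 9, 17, Atlas, 2001, Argo, Jo), (Ada, 9, 17, Atlas, 2001, Argo, Tai), (Jo, 18, 39, Argo, 1992, Gamma, Cal), (Jo, 18, 39, Argo, 1992, Gamma, Dee), (Jo, 18, 39, Argo, 2006, Vega, Cal), (Jo, 18, 39, Argo, 2006, Vega, Dee), (Jo, 18, 39, Argo, 2014, Atlas, Cal), (Jo, 18, 39, Argo, 2014, Atlas, Dee), (Jo, 18, 39, Argo, 2021, Zephyr, Cal), (Jo, 18, 39, Argo, 2021, Zephyr, Dee), (Quin, 18, 39, Vega, 1992, Gamma, Cal), (Quin, 18, 39, Vega, 1992, Gamma, Dee), (Quin, 18, 39, Vega, 2006, Vega, Cal), (Quin, 18, 39, Vega, 2006, Vega, Dee), (Quin, 18, 39, Vega, 2014, Atlas, Cal), (Quin, 18, 39, Vega, 2014, Atlas, Dee), (Quin, 18, 39, Vega, 2021, Zephyr, Cal), (Quin, 18, 39, Vega, 2021, Zephyr, Dee), (Quin, 9, 17, Echo, 1983, Helix, Dee), (Quin, 9, 17, Echo, 1983, Helix, Jo), (Quin, 9, 17, Echo, 1983, Helix, Tai), (Quin, 9, 17, Echo, 2001, Argo, Dee), (Quin, 9, 17, Echo, 2001, Argo, Jo), (Quin, 9, 17, Echo, 2001, Argo, Tai), (Sam, 18, 39, Zephyr, 1992, Gamma, Cal), (Sam, 18, 39, Zephyr, 1992, Gamma, Dee), (Sam, 18, 39, Zephyr, 2006, Vega, Cal), (Sam, 18, 39, Zephyr, 2006, Vega, Dee), (Sam, 18, 39, Zephyr, 2014, Atlas, Cal), (Sam, 18, 39, Zephyr, 2014, Atlas, Dee), (Sam, 18, 39, Zephyr, 2021, Zephyr, Cal), (Sam, 18, 39, Zephyr, 2021, Zephyr, Dee), (Sam, 9, 17, Helix, 1983, Helix, Dee), (Sam, 9, 17, Helix, 1983, Helix, Jo), (Sam, 9, 17, Helix, 1983, Helix, Tai), (Sam, 9, 17, Helix, 2001, Argo, Dee), (Sam, 9, 17, Helix, 2001, Argo, Jo), (Sam, 9, 17, Helix, 2001, Argo, Tai), (Vic, 18, 39, Helix, 1992, Gamma, Cal), (Vic, 18, 39, Helix, 1992, Gamma, Dee), (Vic, 18, 39, Helix, 2006, Vega, Cal), (Vic, 18, 39, Helix, 2006, Vega, Dee), (Vic, 18, 39, Helix, 2014, Atlas, Cal), (Vic, 18, 39, Helix, 2014, Atlas, Dee), (Vic, 18, 39, Helix, 2021, Zephyr, Cal), (Vic, 18, 39, Helix, 2021, Zephyr, Dee)}
Apply σ_{role = Argo}; surviving tuples: {(Jo, 18, 39, Argo, 1992, Gamma, Cal), (Jo, 18, 39, Argo, 1992, Gamma, Dee), (Jo, 18, 39, Argo, 2006, Vega, Cal), (Jo, 18, 39, Argo, 2006, Vega, Dee), (Jo, 18, 39, Argo, 2014, Atlas, Cal), (Jo, 18, 39, Argo, 2014, Atlas, Dee), (Jo, 18, 39, Argo, 2021, Zephyr, Cal), (Jo, 18, 39, Argo, 2021, Zephyr, Dee)}
Keep only column(s) sid, aname, title (4 duplicate(s) eliminated): {(18, Jo, Atlas), (18, Jo, Gamma), (18, Jo, Vega), (18, Jo, Zephyr)}
Apply σ_{sid < 19 and title ≠ Gamma}; surviving tuples: {(18, Jo, Atlas), (18, Jo, Vega), (18, Jo, Zephyr)}
Keep only column(s) title, sid: {(Atlas, 18), (Vega, 18), (Zephyr, 18)}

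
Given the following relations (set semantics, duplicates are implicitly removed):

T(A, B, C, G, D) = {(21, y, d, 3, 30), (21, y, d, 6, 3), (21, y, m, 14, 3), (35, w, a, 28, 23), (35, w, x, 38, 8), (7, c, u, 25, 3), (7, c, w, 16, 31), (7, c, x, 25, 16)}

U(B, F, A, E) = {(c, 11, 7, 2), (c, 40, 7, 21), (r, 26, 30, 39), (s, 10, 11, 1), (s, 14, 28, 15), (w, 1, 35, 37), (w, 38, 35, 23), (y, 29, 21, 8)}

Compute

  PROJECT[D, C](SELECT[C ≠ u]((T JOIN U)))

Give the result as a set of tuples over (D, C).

{(16, x), (23, a), (3, d), (3, m), (30, d), (31, w), (8, x)}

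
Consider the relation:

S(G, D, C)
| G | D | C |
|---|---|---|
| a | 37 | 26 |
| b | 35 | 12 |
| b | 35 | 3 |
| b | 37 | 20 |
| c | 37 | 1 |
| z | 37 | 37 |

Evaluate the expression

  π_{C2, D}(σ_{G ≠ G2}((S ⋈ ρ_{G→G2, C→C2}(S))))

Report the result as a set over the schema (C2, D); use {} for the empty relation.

ρ[G→G2, C→C2]: schema becomes (G2, D, C2); tuples unchanged.
Natural join on D: {(a, 37, 26, a, 26), (a, 37, 26, b, 20), (a, 37, 26, c, 1), (a, 37, 26, z, 37), (b, 35, 12, b, 12), (b, 35, 12, b, 3), (b, 35, 3, b, 12), (b, 35, 3, b, 3), (b, 37, 20, a, 26), (b, 37, 20, b, 20), (b, 37, 20, c, 1), (b, 37, 20, z, 37), (c, 37, 1, a, 26), (c, 37, 1, b, 20), (c, 37, 1, c, 1), (c, 37, 1, z, 37), (z, 37, 37, a, 26), (z, 37, 37, b, 20), (z, 37, 37, c, 1), (z, 37, 37, z, 37)}
Selection G ≠ G2: {(a, 37, 26, b, 20), (a, 37, 26, c, 1), (a, 37, 26, z, 37), (b, 37, 20, a, 26), (b, 37, 20, c, 1), (b, 37, 20, z, 37), (c, 37, 1, a, 26), (c, 37, 1, b, 20), (c, 37, 1, z, 37), (z, 37, 37, a, 26), (z, 37, 37, b, 20), (z, 37, 37, c, 1)}
π_{C2, D} gives {(1, 37), (20, 37), (26, 37), (37, 37)} (8 duplicate(s) eliminated).

{(1, 37), (20, 37), (26, 37), (37, 37)}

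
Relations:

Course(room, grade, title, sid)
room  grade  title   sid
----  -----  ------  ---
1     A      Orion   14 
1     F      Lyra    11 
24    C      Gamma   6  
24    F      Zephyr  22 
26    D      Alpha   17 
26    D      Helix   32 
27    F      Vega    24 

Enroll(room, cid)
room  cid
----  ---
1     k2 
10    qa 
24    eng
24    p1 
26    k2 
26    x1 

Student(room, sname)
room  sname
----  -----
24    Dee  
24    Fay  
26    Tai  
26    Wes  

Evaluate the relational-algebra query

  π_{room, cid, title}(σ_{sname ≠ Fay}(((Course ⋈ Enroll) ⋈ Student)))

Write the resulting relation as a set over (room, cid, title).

{(24, eng, Gamma), (24, eng, Zephyr), (24, p1, Gamma), (24, p1, Zephyr), (26, k2, Alpha), (26, k2, Helix), (26, x1, Alpha), (26, x1, Helix)}

Course ⋈ Enroll (natural join on room): {(1, A, Orion, 14, k2), (1, F, Lyra, 11, k2), (24, C, Gamma, 6, eng), (24, C, Gamma, 6, p1), (24, F, Zephyr, 22, eng), (24, F, Zephyr, 22, p1), (26, D, Alpha, 17, k2), (26, D, Alpha, 17, x1), (26, D, Helix, 32, k2), (26, D, Helix, 32, x1)}
(Course ⋈ Enroll) ⋈ Student (natural join on room): {(24, C, Gamma, 6, eng, Dee), (24, C, Gamma, 6, eng, Fay), (24, C, Gamma, 6, p1, Dee), (24, C, Gamma, 6, p1, Fay), (24, F, Zephyr, 22, eng, Dee), (24, F, Zephyr, 22, eng, Fay), (24, F, Zephyr, 22, p1, Dee), (24, F, Zephyr, 22, p1, Fay), (26, D, Alpha, 17, k2, Tai), (26, D, Alpha, 17, k2, Wes), (26, D, Alpha, 17, x1, Tai), (26, D, Alpha, 17, x1, Wes), (26, D, Helix, 32, k2, Tai), (26, D, Helix, 32, k2, Wes), (26, D, Helix, 32, x1, Tai), (26, D, Helix, 32, x1, Wes)}
Filtering on sname ≠ Fay leaves {(24, C, Gamma, 6, eng, Dee), (24, C, Gamma, 6, p1, Dee), (24, F, Zephyr, 22, eng, Dee), (24, F, Zephyr, 22, p1, Dee), (26, D, Alpha, 17, k2, Tai), (26, D, Alpha, 17, k2, Wes), (26, D, Alpha, 17, x1, Tai), (26, D, Alpha, 17, x1, Wes), (26, D, Helix, 32, k2, Tai), (26, D, Helix, 32, k2, Wes), (26, D, Helix, 32, x1, Tai), (26, D, Helix, 32, x1, Wes)}.
π_{room, cid, title} gives {(24, eng, Gamma), (24, eng, Zephyr), (24, p1, Gamma), (24, p1, Zephyr), (26, k2, Alpha), (26, k2, Helix), (26, x1, Alpha), (26, x1, Helix)} (4 duplicate(s) eliminated).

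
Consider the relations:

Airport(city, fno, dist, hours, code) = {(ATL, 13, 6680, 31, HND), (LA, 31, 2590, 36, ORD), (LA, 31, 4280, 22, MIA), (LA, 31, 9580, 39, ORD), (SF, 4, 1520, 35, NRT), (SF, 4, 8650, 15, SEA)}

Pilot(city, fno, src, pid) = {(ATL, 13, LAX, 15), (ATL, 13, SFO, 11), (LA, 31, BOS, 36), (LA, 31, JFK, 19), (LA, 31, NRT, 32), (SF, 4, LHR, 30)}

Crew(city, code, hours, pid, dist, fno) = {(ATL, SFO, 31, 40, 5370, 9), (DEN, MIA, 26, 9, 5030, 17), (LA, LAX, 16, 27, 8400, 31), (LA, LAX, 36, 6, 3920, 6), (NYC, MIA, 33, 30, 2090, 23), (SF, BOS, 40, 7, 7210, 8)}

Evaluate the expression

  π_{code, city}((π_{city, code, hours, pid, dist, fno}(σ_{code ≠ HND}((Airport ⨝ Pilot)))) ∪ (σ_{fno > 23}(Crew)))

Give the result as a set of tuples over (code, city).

Joining Airport and Pilot on city, fno yields {(ATL, 13, 6680, 31, HND, LAX, 15), (ATL, 13, 6680, 31, HND, SFO, 11), (LA, 31, 2590, 36, ORD, BOS, 36), (LA, 31, 2590, 36, ORD, JFK, 19), (LA, 31, 2590, 36, ORD, NRT, 32), (LA, 31, 4280, 22, MIA, BOS, 36), (LA, 31, 4280, 22, MIA, JFK, 19), (LA, 31, 4280, 22, MIA, NRT, 32), (LA, 31, 9580, 39, ORD, BOS, 36), (LA, 31, 9580, 39, ORD, JFK, 19), (LA, 31, 9580, 39, ORD, NRT, 32), (SF, 4, 1520, 35, NRT, LHR, 30), (SF, 4, 8650, 15, SEA, LHR, 30)}.
Apply σ_{code ≠ HND}; surviving tuples: {(LA, 31, 2590, 36, ORD, BOS, 36), (LA, 31, 2590, 36, ORD, JFK, 19), (LA, 31, 2590, 36, ORD, NRT, 32), (LA, 31, 4280, 22, MIA, BOS, 36), (LA, 31, 4280, 22, MIA, JFK, 19), (LA, 31, 4280, 22, MIA, NRT, 32), (LA, 31, 9580, 39, ORD, BOS, 36), (LA, 31, 9580, 39, ORD, JFK, 19), (LA, 31, 9580, 39, ORD, NRT, 32), (SF, 4, 1520, 35, NRT, LHR, 30), (SF, 4, 8650, 15, SEA, LHR, 30)}
π[city, code, hours, pid, dist, fno]: project onto (city, code, hours, pid, dist, fno) → {(LA, MIA, 22, 19, 4280, 31), (LA, MIA, 22, 32, 4280, 31), (LA, MIA, 22, 36, 4280, 31), (LA, ORD, 36, 19, 2590, 31), (LA, ORD, 36, 32, 2590, 31), (LA, ORD, 36, 36, 2590, 31), (LA, ORD, 39, 19, 9580, 31), (LA, ORD, 39, 32, 9580, 31), (LA, ORD, 39, 36, 9580, 31), (SF, NRT, 35, 30, 1520, 4), (SF, SEA, 15, 30, 8650, 4)}
Apply σ_{fno > 23}; surviving tuples: {(LA, LAX, 16, 27, 8400, 31)}
Union: {(LA, MIA, 22, 19, 4280, 31), (LA, MIA, 22, 32, 4280, 31), (LA, MIA, 22, 36, 4280, 31), (LA, ORD, 36, 19, 2590, 31), (LA, ORD, 36, 32, 2590, 31), (LA, ORD, 36, 36, 2590, 31), (LA, ORD, 39, 19, 9580, 31), (LA, ORD, 39, 32, 9580, 31), (LA, ORD, 39, 36, 9580, 31), (SF, NRT, 35, 30, 1520, 4), (SF, SEA, 15, 30, 8650, 4)} with {(LA, LAX, 16, 27, 8400, 31)} → {(LA, LAX, 16, 27, 8400, 31), (LA, MIA, 22, 19, 4280, 31), (LA, MIA, 22, 32, 4280, 31), (LA, MIA, 22, 36, 4280, 31), (LA, ORD, 36, 19, 2590, 31), (LA, ORD, 36, 32, 2590, 31), (LA, ORD, 36, 36, 2590, 31), (LA, ORD, 39, 19, 9580, 31), (LA, ORD, 39, 32, 9580, 31), (LA, ORD, 39, 36, 9580, 31), (SF, NRT, 35, 30, 1520, 4), (SF, SEA, 15, 30, 8650, 4)}
π[code, city]: project onto (code, city) (7 duplicate(s) eliminated) → {(LAX, LA), (MIA, LA), (NRT, SF), (ORD, LA), (SEA, SF)}

{(LAX, LA), (MIA, LA), (NRT, SF), (ORD, LA), (SEA, SF)}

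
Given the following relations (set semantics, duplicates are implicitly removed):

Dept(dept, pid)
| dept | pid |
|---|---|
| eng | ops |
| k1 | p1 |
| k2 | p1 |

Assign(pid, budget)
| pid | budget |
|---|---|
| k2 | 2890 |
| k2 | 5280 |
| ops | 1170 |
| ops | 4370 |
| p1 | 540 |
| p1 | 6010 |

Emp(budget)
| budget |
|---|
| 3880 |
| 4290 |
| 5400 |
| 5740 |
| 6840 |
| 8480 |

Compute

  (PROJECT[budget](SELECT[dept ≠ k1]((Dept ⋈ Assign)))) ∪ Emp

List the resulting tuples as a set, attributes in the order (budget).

{1170, 3880, 4290, 4370, 540, 5400, 5740, 6010, 6840, 8480}

Dept ⋈ Assign (natural join on pid): {(eng, ops, 1170), (eng, ops, 4370), (k1, p1, 540), (k1, p1, 6010), (k2, p1, 540), (k2, p1, 6010)}
Selection dept ≠ k1: {(eng, ops, 1170), (eng, ops, 4370), (k2, p1, 540), (k2, p1, 6010)}
π[budget]: project onto (budget) → {1170, 4370, 540, 6010}
Taking the union: {1170, 3880, 4290, 4370, 540, 5400, 5740, 6010, 6840, 8480}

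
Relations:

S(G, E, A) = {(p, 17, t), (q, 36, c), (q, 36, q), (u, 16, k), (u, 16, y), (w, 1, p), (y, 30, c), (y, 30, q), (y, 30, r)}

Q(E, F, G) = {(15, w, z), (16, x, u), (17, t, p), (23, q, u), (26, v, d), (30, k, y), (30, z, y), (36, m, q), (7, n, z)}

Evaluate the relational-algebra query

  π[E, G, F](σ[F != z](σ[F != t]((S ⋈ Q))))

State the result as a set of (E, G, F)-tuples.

Natural join on G, E: {(p, 17, t, t), (q, 36, c, m), (q, 36, q, m), (u, 16, k, x), (u, 16, y, x), (y, 30, c, k), (y, 30, c, z), (y, 30, q, k), (y, 30, q, z), (y, 30, r, k), (y, 30, r, z)}
Apply σ_{F != t}; surviving tuples: {(q, 36, c, m), (q, 36, q, m), (u, 16, k, x), (u, 16, y, x), (y, 30, c, k), (y, 30, c, z), (y, 30, q, k), (y, 30, q, z), (y, 30, r, k), (y, 30, r, z)}
Apply σ_{F != z}; surviving tuples: {(q, 36, c, m), (q, 36, q, m), (u, 16, k, x), (u, 16, y, x), (y, 30, c, k), (y, 30, q, k), (y, 30, r, k)}
π[E, G, F]: project onto (E, G, F) (4 duplicate(s) eliminated) → {(16, u, x), (30, y, k), (36, q, m)}

{(16, u, x), (30, y, k), (36, q, m)}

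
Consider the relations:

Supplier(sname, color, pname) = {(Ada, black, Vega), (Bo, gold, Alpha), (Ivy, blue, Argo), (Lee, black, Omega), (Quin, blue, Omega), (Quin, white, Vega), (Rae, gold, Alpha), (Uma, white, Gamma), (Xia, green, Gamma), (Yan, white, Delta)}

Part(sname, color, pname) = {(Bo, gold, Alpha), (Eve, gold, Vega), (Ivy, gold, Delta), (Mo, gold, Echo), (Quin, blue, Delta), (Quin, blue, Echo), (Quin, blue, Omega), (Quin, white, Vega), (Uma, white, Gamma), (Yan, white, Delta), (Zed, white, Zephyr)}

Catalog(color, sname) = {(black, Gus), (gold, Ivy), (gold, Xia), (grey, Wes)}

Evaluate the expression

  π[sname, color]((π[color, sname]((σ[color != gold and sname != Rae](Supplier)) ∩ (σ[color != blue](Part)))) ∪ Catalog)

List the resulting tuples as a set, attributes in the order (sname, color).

{(Gus, black), (Ivy, gold), (Quin, white), (Uma, white), (Wes, grey), (Xia, gold), (Yan, white)}

Apply σ_{color != gold and sname != Rae}; surviving tuples: {(Ada, black, Vega), (Ivy, blue, Argo), (Lee, black, Omega), (Quin, blue, Omega), (Quin, white, Vega), (Uma, white, Gamma), (Xia, green, Gamma), (Yan, white, Delta)}
Apply σ_{color != blue}; surviving tuples: {(Bo, gold, Alpha), (Eve, gold, Vega), (Ivy, gold, Delta), (Mo, gold, Echo), (Quin, white, Vega), (Uma, white, Gamma), (Yan, white, Delta), (Zed, white, Zephyr)}
Intersection: {(Ada, black, Vega), (Ivy, blue, Argo), (Lee, black, Omega), (Quin, blue, Omega), (Quin, white, Vega), (Uma, white, Gamma), (Xia, green, Gamma), (Yan, white, Delta)} with {(Bo, gold, Alpha), (Eve, gold, Vega), (Ivy, gold, Delta), (Mo, gold, Echo), (Quin, white, Vega), (Uma, white, Gamma), (Yan, white, Delta), (Zed, white, Zephyr)} → {(Quin, white, Vega), (Uma, white, Gamma), (Yan, white, Delta)}
Projecting to color, sname: {(white, Quin), (white, Uma), (white, Yan)}
Union: {(white, Quin), (white, Uma), (white, Yan)} with {(black, Gus), (gold, Ivy), (gold, Xia), (grey, Wes)} → {(black, Gus), (gold, Ivy), (gold, Xia), (grey, Wes), (white, Quin), (white, Uma), (white, Yan)}
Projecting to sname, color: {(Gus, black), (Ivy, gold), (Quin, white), (Uma, white), (Wes, grey), (Xia, gold), (Yan, white)}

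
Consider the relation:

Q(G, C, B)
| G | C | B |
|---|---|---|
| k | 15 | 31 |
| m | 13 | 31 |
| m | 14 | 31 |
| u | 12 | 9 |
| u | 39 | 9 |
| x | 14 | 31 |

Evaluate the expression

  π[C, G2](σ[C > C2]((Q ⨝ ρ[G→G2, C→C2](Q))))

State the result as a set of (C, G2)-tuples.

ρ[G→G2, C→C2]: schema becomes (G2, C2, B); tuples unchanged.
Joining Q and ρ[G→G2, C→C2](Q) on B yields {(k, 15, 31, k, 15), (k, 15, 31, m, 13), (k, 15, 31, m, 14), (k, 15, 31, x, 14), (m, 13, 31, k, 15), (m, 13, 31, m, 13), (m, 13, 31, m, 14), (m, 13, 31, x, 14), (m, 14, 31, k, 15), (m, 14, 31, m, 13), (m, 14, 31, m, 14), (m, 14, 31, x, 14), (u, 12, 9, u, 12), (u, 12, 9, u, 39), (u, 39, 9, u, 12), (u, 39, 9, u, 39), (x, 14, 31, k, 15), (x, 14, 31, m, 13), (x, 14, 31, m, 14), (x, 14, 31, x, 14)}.
Selection C > C2: {(k, 15, 31, m, 13), (k, 15, 31, m, 14), (k, 15, 31, x, 14), (m, 14, 31, m, 13), (u, 39, 9, u, 12), (x, 14, 31, m, 13)}
Keep only column(s) C, G2 (2 duplicate(s) eliminated): {(14, m), (15, m), (15, x), (39, u)}

{(14, m), (15, m), (15, x), (39, u)}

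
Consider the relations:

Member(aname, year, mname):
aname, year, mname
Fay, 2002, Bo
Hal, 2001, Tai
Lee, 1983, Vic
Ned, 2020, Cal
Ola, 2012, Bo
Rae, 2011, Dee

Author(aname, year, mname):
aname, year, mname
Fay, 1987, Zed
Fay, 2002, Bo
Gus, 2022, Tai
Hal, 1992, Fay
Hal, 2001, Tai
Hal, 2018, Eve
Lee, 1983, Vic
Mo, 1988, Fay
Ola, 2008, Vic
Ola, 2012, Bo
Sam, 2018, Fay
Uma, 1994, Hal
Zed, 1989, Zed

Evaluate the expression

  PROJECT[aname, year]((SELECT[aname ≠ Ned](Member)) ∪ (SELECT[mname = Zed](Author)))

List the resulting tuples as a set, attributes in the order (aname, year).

{(Fay, 1987), (Fay, 2002), (Hal, 2001), (Lee, 1983), (Ola, 2012), (Rae, 2011), (Zed, 1989)}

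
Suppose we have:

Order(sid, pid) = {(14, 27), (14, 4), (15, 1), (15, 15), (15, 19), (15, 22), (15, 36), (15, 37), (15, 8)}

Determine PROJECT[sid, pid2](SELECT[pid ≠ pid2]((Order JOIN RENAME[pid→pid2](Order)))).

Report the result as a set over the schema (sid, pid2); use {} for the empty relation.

{(14, 27), (14, 4), (15, 1), (15, 15), (15, 19), (15, 22), (15, 36), (15, 37), (15, 8)}

ρ[pid→pid2]: schema becomes (sid, pid2); tuples unchanged.
Joining Order and RENAME[pid→pid2](Order) on sid yields {(14, 27, 27), (14, 27, 4), (14, 4, 27), (14, 4, 4), (15, 1, 1), (15, 1, 15), (15, 1, 19), (15, 1, 22), (15, 1, 36), (15, 1, 37), (15, 1, 8), (15, 15, 1), (15, 15, 15), (15, 15, 19), (15, 15, 22), (15, 15, 36), (15, 15, 37), (15, 15, 8), (15, 19, 1), (15, 19, 15), (15, 19, 19), (15, 19, 22), (15, 19, 36), (15, 19, 37), (15, 19, 8), (15, 22, 1), (15, 22, 15), (15, 22, 19), (15, 22, 22), (15, 22, 36), (15, 22, 37), (15, 22, 8), (15, 36, 1), (15, 36, 15), (15, 36, 19), (15, 36, 22), (15, 36, 36), (15, 36, 37), (15, 36, 8), (15, 37, 1), (15, 37, 15), (15, 37, 19), (15, 37, 22), (15, 37, 36), (15, 37, 37), (15, 37, 8), (15, 8, 1), (15, 8, 15), (15, 8, 19), (15, 8, 22), (15, 8, 36), (15, 8, 37), (15, 8, 8)}.
Filtering on pid ≠ pid2 leaves {(14, 27, 4), (14, 4, 27), (15, 1, 15), (15, 1, 19), (15, 1, 22), (15, 1, 36), (15, 1, 37), (15, 1, 8), (15, 15, 1), (15, 15, 19), (15, 15, 22), (15, 15, 36), (15, 15, 37), (15, 15, 8), (15, 19, 1), (15, 19, 15), (15, 19, 22), (15, 19, 36), (15, 19, 37), (15, 19, 8), (15, 22, 1), (15, 22, 15), (15, 22, 19), (15, 22, 36), (15, 22, 37), (15, 22, 8), (15, 36, 1), (15, 36, 15), (15, 36, 19), (15, 36, 22), (15, 36, 37), (15, 36, 8), (15, 37, 1), (15, 37, 15), (15, 37, 19), (15, 37, 22), (15, 37, 36), (15, 37, 8), (15, 8, 1), (15, 8, 15), (15, 8, 19), (15, 8, 22), (15, 8, 36), (15, 8, 37)}.
Projecting to sid, pid2 (35 duplicate(s) eliminated): {(14, 27), (14, 4), (15, 1), (15, 15), (15, 19), (15, 22), (15, 36), (15, 37), (15, 8)}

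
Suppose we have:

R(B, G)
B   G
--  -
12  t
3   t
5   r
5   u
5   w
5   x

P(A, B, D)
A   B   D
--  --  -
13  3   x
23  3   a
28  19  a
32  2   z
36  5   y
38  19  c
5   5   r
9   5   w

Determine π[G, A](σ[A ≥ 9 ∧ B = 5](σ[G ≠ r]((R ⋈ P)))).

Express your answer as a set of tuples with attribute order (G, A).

{(u, 36), (u, 9), (w, 36), (w, 9), (x, 36), (x, 9)}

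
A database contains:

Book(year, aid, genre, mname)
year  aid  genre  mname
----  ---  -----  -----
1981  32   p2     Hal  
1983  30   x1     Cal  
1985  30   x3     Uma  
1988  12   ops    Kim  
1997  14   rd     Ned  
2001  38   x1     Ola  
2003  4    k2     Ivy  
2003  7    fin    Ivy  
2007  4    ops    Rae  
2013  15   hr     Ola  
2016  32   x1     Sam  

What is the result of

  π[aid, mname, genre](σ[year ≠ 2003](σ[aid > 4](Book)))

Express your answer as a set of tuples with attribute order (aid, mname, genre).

{(12, Kim, ops), (14, Ned, rd), (15, Ola, hr), (30, Cal, x1), (30, Uma, x3), (32, Hal, p2), (32, Sam, x1), (38, Ola, x1)}

Apply σ_{aid > 4}; surviving tuples: {(1981, 32, p2, Hal), (1983, 30, x1, Cal), (1985, 30, x3, Uma), (1988, 12, ops, Kim), (1997, 14, rd, Ned), (2001, 38, x1, Ola), (2003, 7, fin, Ivy), (2013, 15, hr, Ola), (2016, 32, x1, Sam)}
Apply σ_{year ≠ 2003}; surviving tuples: {(1981, 32, p2, Hal), (1983, 30, x1, Cal), (1985, 30, x3, Uma), (1988, 12, ops, Kim), (1997, 14, rd, Ned), (2001, 38, x1, Ola), (2013, 15, hr, Ola), (2016, 32, x1, Sam)}
Projecting to aid, mname, genre: {(12, Kim, ops), (14, Ned, rd), (15, Ola, hr), (30, Cal, x1), (30, Uma, x3), (32, Hal, p2), (32, Sam, x1), (38, Ola, x1)}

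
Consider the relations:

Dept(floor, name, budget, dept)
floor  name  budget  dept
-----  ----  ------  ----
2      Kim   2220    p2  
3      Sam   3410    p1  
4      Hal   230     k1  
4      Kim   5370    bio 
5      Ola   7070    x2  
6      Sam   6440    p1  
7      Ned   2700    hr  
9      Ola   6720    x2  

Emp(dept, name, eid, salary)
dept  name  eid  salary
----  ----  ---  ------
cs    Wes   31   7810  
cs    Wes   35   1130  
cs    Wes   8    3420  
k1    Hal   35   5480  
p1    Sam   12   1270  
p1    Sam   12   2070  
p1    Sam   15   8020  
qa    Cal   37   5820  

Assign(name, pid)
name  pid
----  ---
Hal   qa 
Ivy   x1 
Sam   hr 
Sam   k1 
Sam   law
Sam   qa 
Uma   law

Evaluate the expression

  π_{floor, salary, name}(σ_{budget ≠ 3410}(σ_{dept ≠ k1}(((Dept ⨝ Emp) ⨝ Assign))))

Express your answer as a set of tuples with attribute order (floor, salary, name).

Dept ⋈ Emp (natural join on name, dept): {(3, Sam, 3410, p1, 12, 1270), (3, Sam, 3410, p1, 12, 2070), (3, Sam, 3410, p1, 15, 8020), (4, Hal, 230, k1, 35, 5480), (6, Sam, 6440, p1, 12, 1270), (6, Sam, 6440, p1, 12, 2070), (6, Sam, 6440, p1, 15, 8020)}
(Dept ⨝ Emp) ⋈ Assign (natural join on name): {(3, Sam, 3410, p1, 12, 1270, hr), (3, Sam, 3410, p1, 12, 1270, k1), (3, Sam, 3410, p1, 12, 1270, law), (3, Sam, 3410, p1, 12, 1270, qa), (3, Sam, 3410, p1, 12, 2070, hr), (3, Sam, 3410, p1, 12, 2070, k1), (3, Sam, 3410, p1, 12, 2070, law), (3, Sam, 3410, p1, 12, 2070, qa), (3, Sam, 3410, p1, 15, 8020, hr), (3, Sam, 3410, p1, 15, 8020, k1), (3, Sam, 3410, p1, 15, 8020, law), (3, Sam, 3410, p1, 15, 8020, qa), (4, Hal, 230, k1, 35, 5480, qa), (6, Sam, 6440, p1, 12, 1270, hr), (6, Sam, 6440, p1, 12, 1270, k1), (6, Sam, 6440, p1, 12, 1270, law), (6, Sam, 6440, p1, 12, 1270, qa), (6, Sam, 6440, p1, 12, 2070, hr), (6, Sam, 6440, p1, 12, 2070, k1), (6, Sam, 6440, p1, 12, 2070, law), (6, Sam, 6440, p1, 12, 2070, qa), (6, Sam, 6440, p1, 15, 8020, hr), (6, Sam, 6440, p1, 15, 8020, k1), (6, Sam, 6440, p1, 15, 8020, law), (6, Sam, 6440, p1, 15, 8020, qa)}
Filtering on dept ≠ k1 leaves {(3, Sam, 3410, p1, 12, 1270, hr), (3, Sam, 3410, p1, 12, 1270, k1), (3, Sam, 3410, p1, 12, 1270, law), (3, Sam, 3410, p1, 12, 1270, qa), (3, Sam, 3410, p1, 12, 2070, hr), (3, Sam, 3410, p1, 12, 2070, k1), (3, Sam, 3410, p1, 12, 2070, law), (3, Sam, 3410, p1, 12, 2070, qa), (3, Sam, 3410, p1, 15, 8020, hr), (3, Sam, 3410, p1, 15, 8020, k1), (3, Sam, 3410, p1, 15, 8020, law), (3, Sam, 3410, p1, 15, 8020, qa), (6, Sam, 6440, p1, 12, 1270, hr), (6, Sam, 6440, p1, 12, 1270, k1), (6, Sam, 6440, p1, 12, 1270, law), (6, Sam, 6440, p1, 12, 1270, qa), (6, Sam, 6440, p1, 12, 2070, hr), (6, Sam, 6440, p1, 12, 2070, k1), (6, Sam, 6440, p1, 12, 2070, law), (6, Sam, 6440, p1, 12, 2070, qa), (6, Sam, 6440, p1, 15, 8020, hr), (6, Sam, 6440, p1, 15, 8020, k1), (6, Sam, 6440, p1, 15, 8020, law), (6, Sam, 6440, p1, 15, 8020, qa)}.
Filtering on budget ≠ 3410 leaves {(6, Sam, 6440, p1, 12, 1270, hr), (6, Sam, 6440, p1, 12, 1270, k1), (6, Sam, 6440, p1, 12, 1270, law), (6, Sam, 6440, p1, 12, 1270, qa), (6, Sam, 6440, p1, 12, 2070, hr), (6, Sam, 6440, p1, 12, 2070, k1), (6, Sam, 6440, p1, 12, 2070, law), (6, Sam, 6440, p1, 12, 2070, qa), (6, Sam, 6440, p1, 15, 8020, hr), (6, Sam, 6440, p1, 15, 8020, k1), (6, Sam, 6440, p1, 15, 8020, law), (6, Sam, 6440, p1, 15, 8020, qa)}.
π[floor, salary, name]: project onto (floor, salary, name) (9 duplicate(s) eliminated) → {(6, 1270, Sam), (6, 2070, Sam), (6, 8020, Sam)}

{(6, 1270, Sam), (6, 2070, Sam), (6, 8020, Sam)}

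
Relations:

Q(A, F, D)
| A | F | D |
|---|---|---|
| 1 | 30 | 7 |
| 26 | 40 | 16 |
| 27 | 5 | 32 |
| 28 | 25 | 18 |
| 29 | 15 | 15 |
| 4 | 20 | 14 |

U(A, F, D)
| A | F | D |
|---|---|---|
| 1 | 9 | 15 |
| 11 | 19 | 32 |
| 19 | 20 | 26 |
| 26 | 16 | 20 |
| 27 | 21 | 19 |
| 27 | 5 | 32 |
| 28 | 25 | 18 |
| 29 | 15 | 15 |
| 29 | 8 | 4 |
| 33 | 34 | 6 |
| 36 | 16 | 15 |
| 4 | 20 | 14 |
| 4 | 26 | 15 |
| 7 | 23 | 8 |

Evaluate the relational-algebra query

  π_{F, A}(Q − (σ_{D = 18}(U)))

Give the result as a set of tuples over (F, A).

{(15, 29), (20, 4), (30, 1), (40, 26), (5, 27)}

σ[D = 18]: keep tuples satisfying D = 18 → {(28, 25, 18)}
Set difference of the two operands is {(1, 30, 7), (26, 40, 16), (27, 5, 32), (29, 15, 15), (4, 20, 14)}.
π_{F, A} gives {(15, 29), (20, 4), (30, 1), (40, 26), (5, 27)}.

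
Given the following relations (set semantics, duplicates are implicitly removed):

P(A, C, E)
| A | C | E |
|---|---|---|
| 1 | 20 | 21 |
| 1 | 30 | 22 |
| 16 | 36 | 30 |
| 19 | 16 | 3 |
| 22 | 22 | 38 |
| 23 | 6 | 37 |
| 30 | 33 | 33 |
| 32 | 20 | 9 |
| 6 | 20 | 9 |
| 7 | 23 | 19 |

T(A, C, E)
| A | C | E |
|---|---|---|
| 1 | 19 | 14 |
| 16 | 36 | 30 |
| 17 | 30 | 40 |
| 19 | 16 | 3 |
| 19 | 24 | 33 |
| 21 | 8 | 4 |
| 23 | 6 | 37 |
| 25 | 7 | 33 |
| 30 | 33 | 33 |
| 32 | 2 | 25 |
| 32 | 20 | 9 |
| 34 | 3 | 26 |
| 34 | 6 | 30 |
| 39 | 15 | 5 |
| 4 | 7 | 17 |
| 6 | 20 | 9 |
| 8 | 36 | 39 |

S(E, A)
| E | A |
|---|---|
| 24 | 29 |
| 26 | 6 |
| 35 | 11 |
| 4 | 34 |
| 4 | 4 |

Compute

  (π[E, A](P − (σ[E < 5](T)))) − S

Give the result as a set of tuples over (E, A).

σ[E < 5]: keep tuples satisfying E < 5 → {(19, 16, 3), (21, 8, 4)}
Set difference of the two operands is {(1, 20, 21), (1, 30, 22), (16, 36, 30), (22, 22, 38), (23, 6, 37), (30, 33, 33), (32, 20, 9), (6, 20, 9), (7, 23, 19)}.
Projecting to E, A: {(19, 7), (21, 1), (22, 1), (30, 16), (33, 30), (37, 23), (38, 22), (9, 32), (9, 6)}
Set difference of the two operands is {(19, 7), (21, 1), (22, 1), (30, 16), (33, 30), (37, 23), (38, 22), (9, 32), (9, 6)}.

{(19, 7), (21, 1), (22, 1), (30, 16), (33, 30), (37, 23), (38, 22), (9, 32), (9, 6)}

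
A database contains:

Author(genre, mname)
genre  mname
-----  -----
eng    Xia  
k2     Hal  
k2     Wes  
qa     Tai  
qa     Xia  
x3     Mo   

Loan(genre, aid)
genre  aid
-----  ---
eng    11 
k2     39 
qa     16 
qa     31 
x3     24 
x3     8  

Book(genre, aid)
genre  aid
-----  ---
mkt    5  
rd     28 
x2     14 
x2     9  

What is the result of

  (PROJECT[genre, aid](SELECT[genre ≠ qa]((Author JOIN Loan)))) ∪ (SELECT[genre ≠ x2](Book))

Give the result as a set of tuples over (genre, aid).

{(eng, 11), (k2, 39), (mkt, 5), (rd, 28), (x3, 24), (x3, 8)}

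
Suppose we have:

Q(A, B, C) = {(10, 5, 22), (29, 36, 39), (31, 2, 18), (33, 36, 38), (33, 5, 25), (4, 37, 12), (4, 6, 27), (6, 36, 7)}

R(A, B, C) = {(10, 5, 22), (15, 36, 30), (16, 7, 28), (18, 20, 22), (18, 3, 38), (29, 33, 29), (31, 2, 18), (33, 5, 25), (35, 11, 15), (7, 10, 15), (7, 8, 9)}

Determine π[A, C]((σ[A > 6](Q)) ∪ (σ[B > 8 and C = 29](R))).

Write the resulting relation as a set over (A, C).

σ[A > 6]: keep tuples satisfying A > 6 → {(10, 5, 22), (29, 36, 39), (31, 2, 18), (33, 36, 38), (33, 5, 25)}
σ[B > 8 and C = 29]: keep tuples satisfying B > 8 and C = 29 → {(29, 33, 29)}
Taking the union: {(10, 5, 22), (29, 33, 29), (29, 36, 39), (31, 2, 18), (33, 36, 38), (33, 5, 25)}
π_{A, C} gives {(10, 22), (29, 29), (29, 39), (31, 18), (33, 25), (33, 38)}.

{(10, 22), (29, 29), (29, 39), (31, 18), (33, 25), (33, 38)}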